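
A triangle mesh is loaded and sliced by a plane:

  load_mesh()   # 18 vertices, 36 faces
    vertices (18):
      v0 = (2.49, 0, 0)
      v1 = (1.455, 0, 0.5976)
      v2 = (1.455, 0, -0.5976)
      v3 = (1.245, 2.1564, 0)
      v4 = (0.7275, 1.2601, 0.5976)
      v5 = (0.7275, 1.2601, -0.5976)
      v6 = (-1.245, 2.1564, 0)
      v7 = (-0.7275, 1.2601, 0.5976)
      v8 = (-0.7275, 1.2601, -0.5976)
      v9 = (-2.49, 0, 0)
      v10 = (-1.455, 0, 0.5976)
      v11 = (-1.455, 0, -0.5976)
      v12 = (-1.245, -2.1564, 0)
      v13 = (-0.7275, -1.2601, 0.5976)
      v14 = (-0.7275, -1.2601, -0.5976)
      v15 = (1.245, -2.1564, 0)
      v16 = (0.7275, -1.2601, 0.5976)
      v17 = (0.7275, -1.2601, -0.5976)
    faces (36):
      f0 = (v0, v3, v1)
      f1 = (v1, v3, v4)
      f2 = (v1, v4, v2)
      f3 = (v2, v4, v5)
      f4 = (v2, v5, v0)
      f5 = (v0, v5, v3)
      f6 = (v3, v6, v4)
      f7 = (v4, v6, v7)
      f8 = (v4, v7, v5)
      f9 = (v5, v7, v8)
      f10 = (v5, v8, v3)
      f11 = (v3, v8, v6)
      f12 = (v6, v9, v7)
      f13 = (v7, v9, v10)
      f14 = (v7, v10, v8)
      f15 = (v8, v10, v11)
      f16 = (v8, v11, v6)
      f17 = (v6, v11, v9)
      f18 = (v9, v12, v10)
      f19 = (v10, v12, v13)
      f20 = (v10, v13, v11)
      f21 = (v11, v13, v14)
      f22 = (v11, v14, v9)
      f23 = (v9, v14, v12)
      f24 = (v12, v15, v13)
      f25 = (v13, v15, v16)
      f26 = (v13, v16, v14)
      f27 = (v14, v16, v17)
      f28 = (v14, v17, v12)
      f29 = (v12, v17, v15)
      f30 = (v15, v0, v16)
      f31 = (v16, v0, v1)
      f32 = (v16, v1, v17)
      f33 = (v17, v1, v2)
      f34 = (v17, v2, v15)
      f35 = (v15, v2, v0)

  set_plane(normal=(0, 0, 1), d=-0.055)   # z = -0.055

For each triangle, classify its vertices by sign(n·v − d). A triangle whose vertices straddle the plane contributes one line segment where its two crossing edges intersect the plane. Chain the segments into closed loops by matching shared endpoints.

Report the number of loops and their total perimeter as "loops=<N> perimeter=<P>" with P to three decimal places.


Straddling triangles (24 of 36):
  (v1,v4,v2) [++-] → (1.12473, 0.572063, -0.055)–(1.455, 0, -0.055)  len=0.6606
  (v2,v4,v5) [-+-] → (1.12473, 0.572063, -0.055)–(0.7275, 1.2601, -0.055)  len=0.7945
  (v2,v5,v0) [--+] → (2.32779, 0.115973, -0.055)–(2.39474, 0, -0.055)  len=0.1339
  (v0,v5,v3) [+-+] → (2.32779, 0.115973, -0.055)–(1.19737, 2.07391, -0.055)  len=2.2608
  (v4,v7,v5) [++-] → (0.0669553, 1.2601, -0.055)–(0.7275, 1.2601, -0.055)  len=0.6605
  (v5,v7,v8) [-+-] → (0.0669553, 1.2601, -0.055)–(-0.7275, 1.2601, -0.055)  len=0.7945
  (v5,v8,v3) [--+] → (1.06346, 2.07391, -0.055)–(1.19737, 2.07391, -0.055)  len=0.1339
  (v3,v8,v6) [+-+] → (1.06346, 2.07391, -0.055)–(-1.19737, 2.07391, -0.055)  len=2.2608
  (v7,v10,v8) [++-] → (-1.05777, 0.688037, -0.055)–(-0.7275, 1.2601, -0.055)  len=0.6606
  (v8,v10,v11) [-+-] → (-1.05777, 0.688037, -0.055)–(-1.455, 0, -0.055)  len=0.7945
  (v8,v11,v6) [--+] → (-1.26433, 1.95794, -0.055)–(-1.19737, 2.07391, -0.055)  len=0.1339
  (v6,v11,v9) [+-+] → (-1.26433, 1.95794, -0.055)–(-2.39474, 0, -0.055)  len=2.2608
  (v10,v13,v11) [++-] → (-1.12473, -0.572063, -0.055)–(-1.455, 0, -0.055)  len=0.6606
  (v11,v13,v14) [-+-] → (-1.12473, -0.572063, -0.055)–(-0.7275, -1.2601, -0.055)  len=0.7945
  (v11,v14,v9) [--+] → (-2.32779, -0.115973, -0.055)–(-2.39474, 0, -0.055)  len=0.1339
  (v9,v14,v12) [+-+] → (-2.32779, -0.115973, -0.055)–(-1.19737, -2.07391, -0.055)  len=2.2608
  (v13,v16,v14) [++-] → (-0.0669553, -1.2601, -0.055)–(-0.7275, -1.2601, -0.055)  len=0.6605
  (v14,v16,v17) [-+-] → (-0.0669553, -1.2601, -0.055)–(0.7275, -1.2601, -0.055)  len=0.7945
  (v14,v17,v12) [--+] → (-1.06346, -2.07391, -0.055)–(-1.19737, -2.07391, -0.055)  len=0.1339
  (v12,v17,v15) [+-+] → (-1.06346, -2.07391, -0.055)–(1.19737, -2.07391, -0.055)  len=2.2608
  (v16,v1,v17) [++-] → (1.05777, -0.688037, -0.055)–(0.7275, -1.2601, -0.055)  len=0.6606
  (v17,v1,v2) [-+-] → (1.05777, -0.688037, -0.055)–(1.455, 0, -0.055)  len=0.7945
  (v17,v2,v15) [--+] → (1.26433, -1.95794, -0.055)–(1.19737, -2.07391, -0.055)  len=0.1339
  (v15,v2,v0) [+-+] → (1.26433, -1.95794, -0.055)–(2.39474, 0, -0.055)  len=2.2608

Chained into 2 loop(s):
  loop 1: 12 segments, perimeter = 8.7301
  loop 2: 12 segments, perimeter = 14.3685
Total perimeter = 23.099

loops=2 perimeter=23.099


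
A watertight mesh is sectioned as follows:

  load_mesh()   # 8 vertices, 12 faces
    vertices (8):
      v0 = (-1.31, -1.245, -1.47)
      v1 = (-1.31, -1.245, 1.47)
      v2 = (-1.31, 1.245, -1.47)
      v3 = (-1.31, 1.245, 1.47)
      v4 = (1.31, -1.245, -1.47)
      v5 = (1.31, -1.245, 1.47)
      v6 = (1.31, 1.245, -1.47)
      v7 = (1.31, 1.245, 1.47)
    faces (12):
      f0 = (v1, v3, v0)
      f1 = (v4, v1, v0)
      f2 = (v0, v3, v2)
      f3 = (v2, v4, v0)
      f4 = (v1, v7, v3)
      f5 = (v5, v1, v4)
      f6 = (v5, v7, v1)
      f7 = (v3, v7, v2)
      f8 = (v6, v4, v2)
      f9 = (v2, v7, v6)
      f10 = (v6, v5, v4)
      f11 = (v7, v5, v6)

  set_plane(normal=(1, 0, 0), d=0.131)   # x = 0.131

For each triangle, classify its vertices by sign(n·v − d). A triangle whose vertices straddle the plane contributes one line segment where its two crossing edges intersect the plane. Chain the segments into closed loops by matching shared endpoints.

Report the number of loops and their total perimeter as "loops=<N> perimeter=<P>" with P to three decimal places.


loops=1 perimeter=10.860

Straddling triangles (8 of 12):
  (v4,v1,v0) [+--] → (0.131, -1.245, -0.147)–(0.131, -1.245, -1.47)  len=1.3230
  (v2,v4,v0) [-+-] → (0.131, -0.1245, -1.47)–(0.131, -1.245, -1.47)  len=1.1205
  (v1,v7,v3) [-+-] → (0.131, 0.1245, 1.47)–(0.131, 1.245, 1.47)  len=1.1205
  (v5,v1,v4) [+-+] → (0.131, -1.245, 1.47)–(0.131, -1.245, -0.147)  len=1.6170
  (v5,v7,v1) [++-] → (0.131, 0.1245, 1.47)–(0.131, -1.245, 1.47)  len=1.3695
  (v3,v7,v2) [-+-] → (0.131, 1.245, 1.47)–(0.131, 1.245, 0.147)  len=1.3230
  (v6,v4,v2) [++-] → (0.131, -0.1245, -1.47)–(0.131, 1.245, -1.47)  len=1.3695
  (v2,v7,v6) [-++] → (0.131, 1.245, 0.147)–(0.131, 1.245, -1.47)  len=1.6170

Chained into 1 loop(s):
  loop 1: 8 segments, perimeter = 10.8600
Total perimeter = 10.860


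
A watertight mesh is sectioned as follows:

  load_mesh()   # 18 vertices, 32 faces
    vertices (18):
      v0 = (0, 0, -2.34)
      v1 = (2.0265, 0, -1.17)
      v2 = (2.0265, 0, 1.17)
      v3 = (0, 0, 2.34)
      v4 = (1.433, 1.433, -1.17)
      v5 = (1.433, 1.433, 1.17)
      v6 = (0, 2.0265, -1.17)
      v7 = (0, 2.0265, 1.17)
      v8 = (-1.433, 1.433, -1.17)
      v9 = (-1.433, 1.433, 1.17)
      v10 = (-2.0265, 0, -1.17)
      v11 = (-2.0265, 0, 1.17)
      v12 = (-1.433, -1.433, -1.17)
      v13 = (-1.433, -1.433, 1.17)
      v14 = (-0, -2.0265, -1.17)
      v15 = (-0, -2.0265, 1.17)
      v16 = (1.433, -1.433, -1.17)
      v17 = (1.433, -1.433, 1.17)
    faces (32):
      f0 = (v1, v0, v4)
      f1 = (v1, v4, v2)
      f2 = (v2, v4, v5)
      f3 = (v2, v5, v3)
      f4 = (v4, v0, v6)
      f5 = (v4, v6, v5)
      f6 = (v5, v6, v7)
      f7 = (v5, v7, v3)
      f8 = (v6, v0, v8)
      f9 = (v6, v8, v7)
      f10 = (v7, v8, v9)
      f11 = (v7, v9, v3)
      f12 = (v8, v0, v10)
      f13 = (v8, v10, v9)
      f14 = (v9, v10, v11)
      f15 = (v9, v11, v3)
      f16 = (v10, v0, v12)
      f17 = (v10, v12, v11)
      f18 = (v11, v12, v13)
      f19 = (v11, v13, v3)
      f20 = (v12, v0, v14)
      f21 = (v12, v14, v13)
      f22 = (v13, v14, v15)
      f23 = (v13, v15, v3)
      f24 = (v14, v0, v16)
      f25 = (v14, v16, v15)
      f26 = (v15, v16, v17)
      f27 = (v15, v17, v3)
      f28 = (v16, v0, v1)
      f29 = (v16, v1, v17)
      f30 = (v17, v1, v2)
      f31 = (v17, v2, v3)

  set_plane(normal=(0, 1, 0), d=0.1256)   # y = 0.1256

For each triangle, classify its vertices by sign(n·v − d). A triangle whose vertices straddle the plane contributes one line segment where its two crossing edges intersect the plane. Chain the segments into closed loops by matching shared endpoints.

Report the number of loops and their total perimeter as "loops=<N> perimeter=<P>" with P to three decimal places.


loops=1 perimeter=13.736

Straddling triangles (12 of 32):
  (v1,v0,v4) [--+] → (0.1256, 0.1256, -2.23745)–(1.97448, 0.1256, -1.17)  len=2.1349
  (v1,v4,v2) [-+-] → (1.97448, 0.1256, -1.17)–(1.97448, 0.1256, 0.964903)  len=2.1349
  (v2,v4,v5) [-++] → (1.97448, 0.1256, 0.964903)–(1.97448, 0.1256, 1.17)  len=0.2051
  (v2,v5,v3) [-+-] → (1.97448, 0.1256, 1.17)–(0.1256, 0.1256, 2.23745)  len=2.1349
  (v4,v0,v6) [+-+] → (0.1256, 0.1256, -2.23745)–(0, 0.1256, -2.26748)  len=0.1291
  (v5,v7,v3) [++-] → (0, 0.1256, 2.26748)–(0.1256, 0.1256, 2.23745)  len=0.1291
  (v6,v0,v8) [+-+] → (0, 0.1256, -2.26748)–(-0.1256, 0.1256, -2.23745)  len=0.1291
  (v7,v9,v3) [++-] → (-0.1256, 0.1256, 2.23745)–(0, 0.1256, 2.26748)  len=0.1291
  (v8,v0,v10) [+--] → (-0.1256, 0.1256, -2.23745)–(-1.97448, 0.1256, -1.17)  len=2.1349
  (v8,v10,v9) [+-+] → (-1.97448, 0.1256, -1.17)–(-1.97448, 0.1256, -0.964903)  len=0.2051
  (v9,v10,v11) [+--] → (-1.97448, 0.1256, -0.964903)–(-1.97448, 0.1256, 1.17)  len=2.1349
  (v9,v11,v3) [+--] → (-1.97448, 0.1256, 1.17)–(-0.1256, 0.1256, 2.23745)  len=2.1349

Chained into 1 loop(s):
  loop 1: 12 segments, perimeter = 13.7362
Total perimeter = 13.736


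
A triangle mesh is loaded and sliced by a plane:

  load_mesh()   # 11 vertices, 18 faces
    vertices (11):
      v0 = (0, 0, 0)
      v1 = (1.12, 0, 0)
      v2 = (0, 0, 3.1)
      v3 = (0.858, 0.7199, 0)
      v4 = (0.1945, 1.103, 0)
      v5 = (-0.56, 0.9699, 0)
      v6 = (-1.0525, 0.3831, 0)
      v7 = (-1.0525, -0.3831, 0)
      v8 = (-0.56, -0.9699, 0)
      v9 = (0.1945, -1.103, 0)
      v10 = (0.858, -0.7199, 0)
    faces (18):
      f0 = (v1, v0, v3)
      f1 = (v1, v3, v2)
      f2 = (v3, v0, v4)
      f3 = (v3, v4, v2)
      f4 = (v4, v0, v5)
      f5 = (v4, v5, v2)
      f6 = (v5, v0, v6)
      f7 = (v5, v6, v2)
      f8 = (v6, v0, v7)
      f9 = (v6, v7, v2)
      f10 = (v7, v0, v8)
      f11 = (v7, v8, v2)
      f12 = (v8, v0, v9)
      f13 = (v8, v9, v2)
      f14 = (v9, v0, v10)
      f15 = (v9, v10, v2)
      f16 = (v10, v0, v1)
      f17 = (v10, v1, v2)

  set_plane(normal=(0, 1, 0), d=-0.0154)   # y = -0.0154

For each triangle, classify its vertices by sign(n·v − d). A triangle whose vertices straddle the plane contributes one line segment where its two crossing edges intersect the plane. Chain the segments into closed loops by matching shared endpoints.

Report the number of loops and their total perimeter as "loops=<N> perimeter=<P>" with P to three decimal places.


Straddling triangles (10 of 18):
  (v6,v0,v7) [++-] → (-0.0423088, -0.0154, 0)–(-1.0525, -0.0154, 0)  len=1.0102
  (v6,v7,v2) [+-+] → (-1.0525, -0.0154, 0)–(-0.0423088, -0.0154, 2.97539)  len=3.1422
  (v7,v0,v8) [-+-] → (-0.0423088, -0.0154, 0)–(-0.00889164, -0.0154, 0)  len=0.0334
  (v7,v8,v2) [--+] → (-0.00889164, -0.0154, 3.05078)–(-0.0423088, -0.0154, 2.97539)  len=0.0825
  (v8,v0,v9) [-+-] → (-0.00889164, -0.0154, 0)–(0.00271559, -0.0154, 0)  len=0.0116
  (v8,v9,v2) [--+] → (0.00271559, -0.0154, 3.05672)–(-0.00889164, -0.0154, 3.05078)  len=0.0130
  (v9,v0,v10) [-+-] → (0.00271559, -0.0154, 0)–(0.0183542, -0.0154, 0)  len=0.0156
  (v9,v10,v2) [--+] → (0.0183542, -0.0154, 3.03369)–(0.00271559, -0.0154, 3.05672)  len=0.0278
  (v10,v0,v1) [-++] → (0.0183542, -0.0154, 0)–(1.1144, -0.0154, 0)  len=1.0960
  (v10,v1,v2) [-++] → (1.1144, -0.0154, 0)–(0.0183542, -0.0154, 3.03369)  len=3.2256

Chained into 1 loop(s):
  loop 1: 10 segments, perimeter = 8.6580
Total perimeter = 8.658

loops=1 perimeter=8.658


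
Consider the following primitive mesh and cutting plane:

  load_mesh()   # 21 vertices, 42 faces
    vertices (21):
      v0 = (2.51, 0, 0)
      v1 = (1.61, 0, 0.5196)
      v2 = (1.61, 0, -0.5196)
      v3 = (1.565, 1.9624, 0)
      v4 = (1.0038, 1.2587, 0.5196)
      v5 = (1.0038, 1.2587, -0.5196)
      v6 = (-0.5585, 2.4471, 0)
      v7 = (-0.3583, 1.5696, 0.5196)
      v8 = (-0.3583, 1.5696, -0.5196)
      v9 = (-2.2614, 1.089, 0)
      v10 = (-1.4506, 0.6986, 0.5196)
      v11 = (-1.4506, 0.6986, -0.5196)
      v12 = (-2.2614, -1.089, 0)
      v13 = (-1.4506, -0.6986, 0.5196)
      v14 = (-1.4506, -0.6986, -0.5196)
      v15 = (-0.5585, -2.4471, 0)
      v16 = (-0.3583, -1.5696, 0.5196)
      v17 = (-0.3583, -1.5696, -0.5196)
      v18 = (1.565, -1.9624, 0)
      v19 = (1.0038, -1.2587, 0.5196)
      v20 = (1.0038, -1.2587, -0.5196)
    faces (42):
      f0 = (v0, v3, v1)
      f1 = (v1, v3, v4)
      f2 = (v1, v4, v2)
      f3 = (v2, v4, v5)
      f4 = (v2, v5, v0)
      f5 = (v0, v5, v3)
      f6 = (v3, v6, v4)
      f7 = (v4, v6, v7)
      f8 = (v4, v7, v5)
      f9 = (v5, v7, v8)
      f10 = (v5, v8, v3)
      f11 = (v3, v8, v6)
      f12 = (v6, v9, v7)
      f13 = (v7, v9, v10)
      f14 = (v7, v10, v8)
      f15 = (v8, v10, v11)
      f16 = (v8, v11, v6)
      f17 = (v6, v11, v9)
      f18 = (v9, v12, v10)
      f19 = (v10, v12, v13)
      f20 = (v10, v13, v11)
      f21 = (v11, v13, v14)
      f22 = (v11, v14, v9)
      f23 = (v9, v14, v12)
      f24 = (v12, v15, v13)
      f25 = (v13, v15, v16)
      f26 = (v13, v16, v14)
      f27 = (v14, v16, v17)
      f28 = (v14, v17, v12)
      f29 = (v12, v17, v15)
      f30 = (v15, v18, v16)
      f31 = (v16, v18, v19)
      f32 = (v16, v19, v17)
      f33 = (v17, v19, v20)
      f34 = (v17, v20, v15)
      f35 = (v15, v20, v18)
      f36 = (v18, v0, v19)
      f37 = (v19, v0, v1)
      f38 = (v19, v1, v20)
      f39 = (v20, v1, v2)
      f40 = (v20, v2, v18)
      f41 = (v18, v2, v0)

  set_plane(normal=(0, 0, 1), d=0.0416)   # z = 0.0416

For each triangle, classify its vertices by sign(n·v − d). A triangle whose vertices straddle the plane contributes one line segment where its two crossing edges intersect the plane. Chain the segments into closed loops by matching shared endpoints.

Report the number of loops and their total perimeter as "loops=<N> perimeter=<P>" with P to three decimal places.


Straddling triangles (28 of 42):
  (v0,v3,v1) [--+] → (1.5686, 1.80529, 0.0416)–(2.43794, 0, 0.0416)  len=2.0037
  (v1,v3,v4) [+-+] → (1.5686, 1.80529, 0.0416)–(1.52007, 1.90606, 0.0416)  len=0.1119
  (v1,v4,v2) [++-] → (1.28263, 0.679737, 0.0416)–(1.61, 0, 0.0416)  len=0.7545
  (v2,v4,v5) [-+-] → (1.28263, 0.679737, 0.0416)–(1.0038, 1.2587, 0.0416)  len=0.6426
  (v3,v6,v4) [--+] → (-0.43342, 2.35195, 0.0416)–(1.52007, 1.90606, 0.0416)  len=2.0037
  (v4,v6,v7) [+-+] → (-0.43342, 2.35195, 0.0416)–(-0.542472, 2.37685, 0.0416)  len=0.1119
  (v4,v7,v5) [++-] → (0.268224, 1.4266, 0.0416)–(1.0038, 1.2587, 0.0416)  len=0.7545
  (v5,v7,v8) [-+-] → (0.268224, 1.4266, 0.0416)–(-0.3583, 1.5696, 0.0416)  len=0.6426
  (v6,v9,v7) [--+] → (-2.10903, 1.12748, 0.0416)–(-0.542472, 2.37685, 0.0416)  len=2.0038
  (v7,v9,v10) [+-+] → (-2.10903, 1.12748, 0.0416)–(-2.19649, 1.05774, 0.0416)  len=0.1119
  (v7,v10,v8) [++-] → (-0.948176, 1.09923, 0.0416)–(-0.3583, 1.5696, 0.0416)  len=0.7545
  (v8,v10,v11) [-+-] → (-0.948176, 1.09923, 0.0416)–(-1.4506, 0.6986, 0.0416)  len=0.6426
  (v9,v12,v10) [--+] → (-2.19649, -0.945882, 0.0416)–(-2.19649, 1.05774, 0.0416)  len=2.0036
  (v10,v12,v13) [+-+] → (-2.19649, -0.945882, 0.0416)–(-2.19649, -1.05774, 0.0416)  len=0.1119
  (v10,v13,v11) [++-] → (-1.4506, -0.055931, 0.0416)–(-1.4506, 0.6986, 0.0416)  len=0.7545
  (v11,v13,v14) [-+-] → (-1.4506, -0.055931, 0.0416)–(-1.4506, -0.6986, 0.0416)  len=0.6427
  (v12,v15,v13) [--+] → (-0.629923, -2.30711, 0.0416)–(-2.19649, -1.05774, 0.0416)  len=2.0038
  (v13,v15,v16) [+-+] → (-0.629923, -2.30711, 0.0416)–(-0.542472, -2.37685, 0.0416)  len=0.1119
  (v13,v16,v14) [++-] → (-0.860724, -1.16897, 0.0416)–(-1.4506, -0.6986, 0.0416)  len=0.7545
  (v14,v16,v17) [-+-] → (-0.860724, -1.16897, 0.0416)–(-0.3583, -1.5696, 0.0416)  len=0.6426
  (v15,v18,v16) [--+] → (1.41102, -1.93095, 0.0416)–(-0.542472, -2.37685, 0.0416)  len=2.0037
  (v16,v18,v19) [+-+] → (1.41102, -1.93095, 0.0416)–(1.52007, -1.90606, 0.0416)  len=0.1119
  (v16,v19,v17) [++-] → (0.377276, -1.4017, 0.0416)–(-0.3583, -1.5696, 0.0416)  len=0.7545
  (v17,v19,v20) [-+-] → (0.377276, -1.4017, 0.0416)–(1.0038, -1.2587, 0.0416)  len=0.6426
  (v18,v0,v19) [--+] → (2.38941, -0.100774, 0.0416)–(1.52007, -1.90606, 0.0416)  len=2.0037
  (v19,v0,v1) [+-+] → (2.38941, -0.100774, 0.0416)–(2.43794, 0, 0.0416)  len=0.1119
  (v19,v1,v20) [++-] → (1.33117, -0.578963, 0.0416)–(1.0038, -1.2587, 0.0416)  len=0.7545
  (v20,v1,v2) [-+-] → (1.33117, -0.578963, 0.0416)–(1.61, 0, 0.0416)  len=0.6426

Chained into 2 loop(s):
  loop 1: 14 segments, perimeter = 14.8090
  loop 2: 14 segments, perimeter = 9.7797
Total perimeter = 24.589

loops=2 perimeter=24.589


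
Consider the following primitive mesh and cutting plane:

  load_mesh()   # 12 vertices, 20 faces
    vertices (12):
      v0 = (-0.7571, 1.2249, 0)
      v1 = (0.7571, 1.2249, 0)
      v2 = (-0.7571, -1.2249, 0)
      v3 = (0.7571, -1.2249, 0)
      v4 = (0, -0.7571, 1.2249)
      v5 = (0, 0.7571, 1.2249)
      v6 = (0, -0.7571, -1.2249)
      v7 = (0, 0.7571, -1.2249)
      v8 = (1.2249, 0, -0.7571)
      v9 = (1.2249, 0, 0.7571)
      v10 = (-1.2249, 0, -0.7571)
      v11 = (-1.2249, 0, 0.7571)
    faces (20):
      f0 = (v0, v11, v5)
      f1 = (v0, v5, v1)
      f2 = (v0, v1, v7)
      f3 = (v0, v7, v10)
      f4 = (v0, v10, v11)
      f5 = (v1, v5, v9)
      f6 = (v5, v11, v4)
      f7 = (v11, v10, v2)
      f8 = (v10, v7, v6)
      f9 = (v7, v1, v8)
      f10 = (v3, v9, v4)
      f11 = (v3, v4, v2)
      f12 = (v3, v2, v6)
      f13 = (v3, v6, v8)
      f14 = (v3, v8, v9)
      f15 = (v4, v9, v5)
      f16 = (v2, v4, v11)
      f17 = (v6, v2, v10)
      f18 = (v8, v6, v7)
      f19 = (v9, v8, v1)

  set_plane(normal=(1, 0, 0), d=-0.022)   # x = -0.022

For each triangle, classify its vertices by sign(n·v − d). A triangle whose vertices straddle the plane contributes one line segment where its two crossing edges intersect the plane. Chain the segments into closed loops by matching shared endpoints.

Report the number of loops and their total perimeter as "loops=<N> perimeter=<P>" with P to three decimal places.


loops=1 perimeter=8.220

Straddling triangles (10 of 20):
  (v0,v11,v5) [--+] → (-0.022, 0.743502, 1.2165)–(-0.022, 0.770693, 1.18931)  len=0.0385
  (v0,v5,v1) [-++] → (-0.022, 0.770693, 1.18931)–(-0.022, 1.2249, 0)  len=1.2731
  (v0,v1,v7) [-++] → (-0.022, 1.2249, 0)–(-0.022, 0.770693, -1.18931)  len=1.2731
  (v0,v7,v10) [-+-] → (-0.022, 0.770693, -1.18931)–(-0.022, 0.743502, -1.2165)  len=0.0385
  (v5,v11,v4) [+-+] → (-0.022, 0.743502, 1.2165)–(-0.022, -0.743502, 1.2165)  len=1.4870
  (v10,v7,v6) [-++] → (-0.022, 0.743502, -1.2165)–(-0.022, -0.743502, -1.2165)  len=1.4870
  (v3,v4,v2) [++-] → (-0.022, -0.770693, 1.18931)–(-0.022, -1.2249, 0)  len=1.2731
  (v3,v2,v6) [+-+] → (-0.022, -1.2249, 0)–(-0.022, -0.770693, -1.18931)  len=1.2731
  (v2,v4,v11) [-+-] → (-0.022, -0.770693, 1.18931)–(-0.022, -0.743502, 1.2165)  len=0.0385
  (v6,v2,v10) [+--] → (-0.022, -0.770693, -1.18931)–(-0.022, -0.743502, -1.2165)  len=0.0385

Chained into 1 loop(s):
  loop 1: 10 segments, perimeter = 8.2202
Total perimeter = 8.220


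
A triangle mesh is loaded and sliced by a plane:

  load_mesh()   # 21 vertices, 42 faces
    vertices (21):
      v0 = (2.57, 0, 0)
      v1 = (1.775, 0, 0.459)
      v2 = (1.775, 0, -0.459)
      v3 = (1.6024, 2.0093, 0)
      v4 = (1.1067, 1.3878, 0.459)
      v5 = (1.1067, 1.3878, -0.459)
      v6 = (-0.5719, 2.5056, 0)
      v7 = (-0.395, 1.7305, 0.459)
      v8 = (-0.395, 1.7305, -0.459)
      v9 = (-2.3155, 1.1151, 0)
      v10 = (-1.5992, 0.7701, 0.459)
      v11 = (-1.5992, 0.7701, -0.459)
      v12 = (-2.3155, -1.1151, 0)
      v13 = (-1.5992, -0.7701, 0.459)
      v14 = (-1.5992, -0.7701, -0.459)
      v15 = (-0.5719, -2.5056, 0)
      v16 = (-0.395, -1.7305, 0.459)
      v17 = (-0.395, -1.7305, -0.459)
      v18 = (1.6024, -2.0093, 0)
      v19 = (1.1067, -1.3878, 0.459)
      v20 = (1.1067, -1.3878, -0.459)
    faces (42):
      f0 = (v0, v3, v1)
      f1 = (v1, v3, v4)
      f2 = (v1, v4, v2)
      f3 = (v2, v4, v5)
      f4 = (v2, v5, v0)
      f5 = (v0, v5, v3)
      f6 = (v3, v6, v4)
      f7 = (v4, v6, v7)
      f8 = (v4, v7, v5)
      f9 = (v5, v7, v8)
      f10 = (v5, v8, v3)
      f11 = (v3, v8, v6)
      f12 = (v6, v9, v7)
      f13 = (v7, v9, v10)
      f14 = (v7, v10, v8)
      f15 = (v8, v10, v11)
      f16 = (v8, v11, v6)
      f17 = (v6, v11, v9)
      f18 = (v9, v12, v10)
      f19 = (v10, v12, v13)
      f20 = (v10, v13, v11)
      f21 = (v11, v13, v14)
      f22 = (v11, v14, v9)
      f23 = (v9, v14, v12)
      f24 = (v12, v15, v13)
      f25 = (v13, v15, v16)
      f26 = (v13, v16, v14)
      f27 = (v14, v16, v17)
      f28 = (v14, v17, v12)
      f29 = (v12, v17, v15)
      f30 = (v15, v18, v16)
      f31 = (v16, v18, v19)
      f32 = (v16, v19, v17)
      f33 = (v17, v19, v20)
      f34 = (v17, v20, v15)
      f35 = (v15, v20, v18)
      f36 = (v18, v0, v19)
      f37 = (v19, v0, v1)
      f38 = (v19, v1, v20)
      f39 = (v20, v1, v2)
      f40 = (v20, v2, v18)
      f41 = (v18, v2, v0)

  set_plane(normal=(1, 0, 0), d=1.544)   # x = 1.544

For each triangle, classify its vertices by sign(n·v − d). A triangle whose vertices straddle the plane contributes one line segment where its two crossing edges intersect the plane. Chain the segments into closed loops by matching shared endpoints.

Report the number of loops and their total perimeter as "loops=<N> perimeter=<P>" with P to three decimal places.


Straddling triangles (16 of 42):
  (v1,v3,v4) [++-] → (1.544, 1.93608, 0.0540763)–(1.544, 0.479697, 0.459)  len=1.5116
  (v1,v4,v2) [+-+] → (1.544, 0.479697, 0.459)–(1.544, 0.479697, -0.14169)  len=0.6007
  (v2,v4,v5) [+--] → (1.544, 0.479697, -0.14169)–(1.544, 0.479697, -0.459)  len=0.3173
  (v2,v5,v0) [+-+] → (1.544, 0.479697, -0.459)–(1.544, 0.973063, -0.32183)  len=0.5121
  (v0,v5,v3) [+-+] → (1.544, 0.973063, -0.32183)–(1.544, 1.93608, -0.0540763)  len=0.9995
  (v3,v6,v4) [+--] → (1.544, 2.02263, 0)–(1.544, 1.93608, 0.0540763)  len=0.1021
  (v5,v8,v3) [--+] → (1.544, 2.00115, -0.0134202)–(1.544, 1.93608, -0.0540763)  len=0.0767
  (v3,v8,v6) [+--] → (1.544, 2.00115, -0.0134202)–(1.544, 2.02263, 0)  len=0.0253
  (v15,v18,v16) [-+-] → (1.544, -2.02263, 0)–(1.544, -2.00115, 0.0134202)  len=0.0253
  (v16,v18,v19) [-+-] → (1.544, -2.00115, 0.0134202)–(1.544, -1.93608, 0.0540763)  len=0.0767
  (v15,v20,v18) [--+] → (1.544, -1.93608, -0.0540763)–(1.544, -2.02263, 0)  len=0.1021
  (v18,v0,v19) [++-] → (1.544, -0.973063, 0.32183)–(1.544, -1.93608, 0.0540763)  len=0.9995
  (v19,v0,v1) [-++] → (1.544, -0.973063, 0.32183)–(1.544, -0.479697, 0.459)  len=0.5121
  (v19,v1,v20) [-+-] → (1.544, -0.479697, 0.459)–(1.544, -0.479697, 0.14169)  len=0.3173
  (v20,v1,v2) [-++] → (1.544, -0.479697, 0.14169)–(1.544, -0.479697, -0.459)  len=0.6007
  (v20,v2,v18) [-++] → (1.544, -0.479697, -0.459)–(1.544, -1.93608, -0.0540763)  len=1.5116

Chained into 2 loop(s):
  loop 1: 8 segments, perimeter = 4.1454
  loop 2: 8 segments, perimeter = 4.1454
Total perimeter = 8.291

loops=2 perimeter=8.291


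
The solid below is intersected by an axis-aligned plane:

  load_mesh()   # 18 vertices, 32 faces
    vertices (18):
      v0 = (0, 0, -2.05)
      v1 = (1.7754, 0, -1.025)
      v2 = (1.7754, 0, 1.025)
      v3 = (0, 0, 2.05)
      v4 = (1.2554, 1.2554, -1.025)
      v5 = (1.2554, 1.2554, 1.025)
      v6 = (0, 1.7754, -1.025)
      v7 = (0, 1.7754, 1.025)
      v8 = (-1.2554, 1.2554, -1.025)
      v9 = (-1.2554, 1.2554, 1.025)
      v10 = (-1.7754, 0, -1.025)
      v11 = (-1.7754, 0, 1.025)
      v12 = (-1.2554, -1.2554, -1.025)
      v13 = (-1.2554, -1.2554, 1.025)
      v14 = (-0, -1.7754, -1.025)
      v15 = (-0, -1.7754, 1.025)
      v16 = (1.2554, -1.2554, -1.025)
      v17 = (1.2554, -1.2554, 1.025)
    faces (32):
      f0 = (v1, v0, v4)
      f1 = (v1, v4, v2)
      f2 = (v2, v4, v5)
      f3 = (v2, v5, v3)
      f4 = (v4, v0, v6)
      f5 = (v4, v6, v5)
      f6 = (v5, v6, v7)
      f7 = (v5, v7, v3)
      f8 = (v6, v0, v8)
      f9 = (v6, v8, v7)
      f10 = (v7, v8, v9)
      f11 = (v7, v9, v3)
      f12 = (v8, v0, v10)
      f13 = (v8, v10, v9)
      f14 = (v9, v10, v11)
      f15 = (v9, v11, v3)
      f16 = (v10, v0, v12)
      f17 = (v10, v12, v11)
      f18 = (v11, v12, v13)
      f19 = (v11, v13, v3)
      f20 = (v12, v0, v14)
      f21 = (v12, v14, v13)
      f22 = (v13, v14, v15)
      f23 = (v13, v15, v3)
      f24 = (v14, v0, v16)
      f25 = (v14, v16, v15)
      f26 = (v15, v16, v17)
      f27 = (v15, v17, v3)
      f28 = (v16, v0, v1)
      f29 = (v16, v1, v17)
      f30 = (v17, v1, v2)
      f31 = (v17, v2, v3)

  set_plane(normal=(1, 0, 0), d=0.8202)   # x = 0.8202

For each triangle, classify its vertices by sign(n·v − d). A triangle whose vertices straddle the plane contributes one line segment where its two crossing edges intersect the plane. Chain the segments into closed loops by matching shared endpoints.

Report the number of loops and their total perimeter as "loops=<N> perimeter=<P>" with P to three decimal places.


Straddling triangles (12 of 32):
  (v1,v0,v4) [+-+] → (0.8202, 0, -1.57647)–(0.8202, 0.8202, -1.38033)  len=0.8433
  (v2,v5,v3) [++-] → (0.8202, 0.8202, 1.38033)–(0.8202, 0, 1.57647)  len=0.8433
  (v4,v0,v6) [+--] → (0.8202, 0.8202, -1.38033)–(0.8202, 1.43566, -1.025)  len=0.7107
  (v4,v6,v5) [+-+] → (0.8202, 1.43566, -1.025)–(0.8202, 1.43566, 0.314342)  len=1.3393
  (v5,v6,v7) [+--] → (0.8202, 1.43566, 0.314342)–(0.8202, 1.43566, 1.025)  len=0.7107
  (v5,v7,v3) [+--] → (0.8202, 1.43566, 1.025)–(0.8202, 0.8202, 1.38033)  len=0.7107
  (v14,v0,v16) [--+] → (0.8202, -0.8202, -1.38033)–(0.8202, -1.43566, -1.025)  len=0.7107
  (v14,v16,v15) [-+-] → (0.8202, -1.43566, -1.025)–(0.8202, -1.43566, -0.314342)  len=0.7107
  (v15,v16,v17) [-++] → (0.8202, -1.43566, -0.314342)–(0.8202, -1.43566, 1.025)  len=1.3393
  (v15,v17,v3) [-+-] → (0.8202, -1.43566, 1.025)–(0.8202, -0.8202, 1.38033)  len=0.7107
  (v16,v0,v1) [+-+] → (0.8202, -0.8202, -1.38033)–(0.8202, 0, -1.57647)  len=0.8433
  (v17,v2,v3) [++-] → (0.8202, 0, 1.57647)–(0.8202, -0.8202, 1.38033)  len=0.8433

Chained into 1 loop(s):
  loop 1: 12 segments, perimeter = 10.3160
Total perimeter = 10.316

loops=1 perimeter=10.316


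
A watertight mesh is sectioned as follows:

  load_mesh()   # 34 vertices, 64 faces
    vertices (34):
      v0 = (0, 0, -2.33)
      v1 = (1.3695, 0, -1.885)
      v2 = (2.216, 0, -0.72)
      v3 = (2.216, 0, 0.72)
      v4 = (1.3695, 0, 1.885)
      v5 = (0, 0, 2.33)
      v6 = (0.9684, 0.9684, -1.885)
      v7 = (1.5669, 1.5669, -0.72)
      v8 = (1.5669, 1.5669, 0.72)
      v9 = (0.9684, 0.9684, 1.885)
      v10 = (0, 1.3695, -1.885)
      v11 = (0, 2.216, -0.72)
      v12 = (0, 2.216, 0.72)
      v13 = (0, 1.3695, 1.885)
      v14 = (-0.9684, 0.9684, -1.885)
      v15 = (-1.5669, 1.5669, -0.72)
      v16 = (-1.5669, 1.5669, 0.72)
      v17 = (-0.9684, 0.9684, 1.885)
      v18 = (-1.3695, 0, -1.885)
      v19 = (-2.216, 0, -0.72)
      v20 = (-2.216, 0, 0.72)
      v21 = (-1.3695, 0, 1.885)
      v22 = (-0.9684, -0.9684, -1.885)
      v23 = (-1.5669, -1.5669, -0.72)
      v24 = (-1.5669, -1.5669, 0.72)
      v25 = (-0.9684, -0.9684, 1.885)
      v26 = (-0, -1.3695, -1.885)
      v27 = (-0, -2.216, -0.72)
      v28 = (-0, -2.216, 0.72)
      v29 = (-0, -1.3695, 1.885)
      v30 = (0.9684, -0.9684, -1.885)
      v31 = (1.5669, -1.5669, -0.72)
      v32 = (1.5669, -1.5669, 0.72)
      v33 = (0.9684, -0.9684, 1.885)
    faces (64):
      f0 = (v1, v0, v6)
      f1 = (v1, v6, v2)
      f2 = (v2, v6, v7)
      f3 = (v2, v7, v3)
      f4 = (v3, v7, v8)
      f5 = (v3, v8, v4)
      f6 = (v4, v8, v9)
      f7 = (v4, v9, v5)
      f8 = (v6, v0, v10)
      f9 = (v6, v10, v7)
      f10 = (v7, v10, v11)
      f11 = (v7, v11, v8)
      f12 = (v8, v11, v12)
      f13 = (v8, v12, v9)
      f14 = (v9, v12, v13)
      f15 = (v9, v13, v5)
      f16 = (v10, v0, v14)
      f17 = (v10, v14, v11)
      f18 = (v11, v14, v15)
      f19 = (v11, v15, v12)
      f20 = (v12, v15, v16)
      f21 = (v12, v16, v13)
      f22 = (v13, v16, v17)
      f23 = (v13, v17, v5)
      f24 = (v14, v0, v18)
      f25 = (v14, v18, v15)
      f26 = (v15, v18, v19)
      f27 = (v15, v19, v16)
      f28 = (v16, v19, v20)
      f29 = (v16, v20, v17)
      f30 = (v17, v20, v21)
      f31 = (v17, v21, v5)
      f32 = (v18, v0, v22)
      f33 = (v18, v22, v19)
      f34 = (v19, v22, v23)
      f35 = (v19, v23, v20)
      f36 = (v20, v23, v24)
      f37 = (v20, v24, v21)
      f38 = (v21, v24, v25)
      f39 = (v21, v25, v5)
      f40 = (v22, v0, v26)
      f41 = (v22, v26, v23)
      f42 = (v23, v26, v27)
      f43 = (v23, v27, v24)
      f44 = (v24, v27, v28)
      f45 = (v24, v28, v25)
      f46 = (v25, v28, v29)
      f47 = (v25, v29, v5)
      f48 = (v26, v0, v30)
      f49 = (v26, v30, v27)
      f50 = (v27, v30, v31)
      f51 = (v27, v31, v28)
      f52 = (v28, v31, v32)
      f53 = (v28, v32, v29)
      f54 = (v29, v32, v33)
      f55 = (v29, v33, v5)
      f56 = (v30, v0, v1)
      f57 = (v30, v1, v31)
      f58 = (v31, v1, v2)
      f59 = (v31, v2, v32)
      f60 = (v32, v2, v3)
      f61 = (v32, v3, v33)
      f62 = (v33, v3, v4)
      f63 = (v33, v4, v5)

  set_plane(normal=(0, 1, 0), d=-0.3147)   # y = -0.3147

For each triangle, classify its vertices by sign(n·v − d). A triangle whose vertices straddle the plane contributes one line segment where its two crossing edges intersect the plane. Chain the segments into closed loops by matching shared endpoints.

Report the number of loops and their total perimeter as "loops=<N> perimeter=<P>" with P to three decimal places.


Straddling triangles (20 of 64):
  (v18,v0,v22) [++-] → (-0.3147, -0.3147, -2.18539)–(-1.23915, -0.3147, -1.885)  len=0.9720
  (v18,v22,v19) [+-+] → (-1.23915, -0.3147, -1.885)–(-1.81057, -0.3147, -1.09859)  len=0.9721
  (v19,v22,v23) [+--] → (-1.81057, -0.3147, -1.09859)–(-2.08563, -0.3147, -0.72)  len=0.4680
  (v19,v23,v20) [+-+] → (-2.08563, -0.3147, -0.72)–(-2.08563, -0.3147, 0.430787)  len=1.1508
  (v20,v23,v24) [+--] → (-2.08563, -0.3147, 0.430787)–(-2.08563, -0.3147, 0.72)  len=0.2892
  (v20,v24,v21) [+-+] → (-2.08563, -0.3147, 0.72)–(-1.40915, -0.3147, 1.65102)  len=1.1508
  (v21,v24,v25) [+--] → (-1.40915, -0.3147, 1.65102)–(-1.23915, -0.3147, 1.885)  len=0.2892
  (v21,v25,v5) [+-+] → (-1.23915, -0.3147, 1.885)–(-0.3147, -0.3147, 2.18539)  len=0.9720
  (v22,v0,v26) [-+-] → (-0.3147, -0.3147, -2.18539)–(0, -0.3147, -2.22774)  len=0.3175
  (v25,v29,v5) [--+] → (0, -0.3147, 2.22774)–(-0.3147, -0.3147, 2.18539)  len=0.3175
  (v26,v0,v30) [-+-] → (0, -0.3147, -2.22774)–(0.3147, -0.3147, -2.18539)  len=0.3175
  (v29,v33,v5) [--+] → (0.3147, -0.3147, 2.18539)–(0, -0.3147, 2.22774)  len=0.3175
  (v30,v0,v1) [-++] → (0.3147, -0.3147, -2.18539)–(1.23915, -0.3147, -1.885)  len=0.9720
  (v30,v1,v31) [-+-] → (1.23915, -0.3147, -1.885)–(1.40915, -0.3147, -1.65102)  len=0.2892
  (v31,v1,v2) [-++] → (1.40915, -0.3147, -1.65102)–(2.08563, -0.3147, -0.72)  len=1.1508
  (v31,v2,v32) [-+-] → (2.08563, -0.3147, -0.72)–(2.08563, -0.3147, -0.430787)  len=0.2892
  (v32,v2,v3) [-++] → (2.08563, -0.3147, -0.430787)–(2.08563, -0.3147, 0.72)  len=1.1508
  (v32,v3,v33) [-+-] → (2.08563, -0.3147, 0.72)–(1.81057, -0.3147, 1.09859)  len=0.4680
  (v33,v3,v4) [-++] → (1.81057, -0.3147, 1.09859)–(1.23915, -0.3147, 1.885)  len=0.9721
  (v33,v4,v5) [-++] → (1.23915, -0.3147, 1.885)–(0.3147, -0.3147, 2.18539)  len=0.9720

Chained into 1 loop(s):
  loop 1: 20 segments, perimeter = 13.7985
Total perimeter = 13.798

loops=1 perimeter=13.798


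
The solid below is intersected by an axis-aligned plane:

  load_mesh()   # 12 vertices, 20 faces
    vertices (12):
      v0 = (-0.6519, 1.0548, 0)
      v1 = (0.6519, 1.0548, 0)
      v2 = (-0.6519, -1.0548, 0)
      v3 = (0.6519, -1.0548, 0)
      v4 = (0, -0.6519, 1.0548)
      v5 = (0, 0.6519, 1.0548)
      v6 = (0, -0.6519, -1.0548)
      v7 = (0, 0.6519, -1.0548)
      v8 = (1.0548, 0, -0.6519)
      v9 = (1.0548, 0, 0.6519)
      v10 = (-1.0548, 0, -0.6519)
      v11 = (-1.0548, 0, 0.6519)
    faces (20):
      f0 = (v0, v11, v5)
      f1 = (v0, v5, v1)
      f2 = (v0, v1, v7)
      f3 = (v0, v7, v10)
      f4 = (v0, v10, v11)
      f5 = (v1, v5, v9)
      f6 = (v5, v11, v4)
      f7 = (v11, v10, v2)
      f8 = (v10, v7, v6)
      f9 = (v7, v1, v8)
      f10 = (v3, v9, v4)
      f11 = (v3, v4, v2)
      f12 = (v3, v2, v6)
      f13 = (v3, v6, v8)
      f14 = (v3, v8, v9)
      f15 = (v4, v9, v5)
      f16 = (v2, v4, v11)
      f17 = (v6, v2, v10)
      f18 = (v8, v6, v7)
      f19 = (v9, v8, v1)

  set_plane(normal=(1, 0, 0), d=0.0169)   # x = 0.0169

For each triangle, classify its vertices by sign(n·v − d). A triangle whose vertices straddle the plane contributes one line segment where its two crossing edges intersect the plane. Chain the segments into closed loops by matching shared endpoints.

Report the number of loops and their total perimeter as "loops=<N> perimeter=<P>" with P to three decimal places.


loops=1 perimeter=7.083

Straddling triangles (10 of 20):
  (v0,v5,v1) [--+] → (0.0169, 0.662345, 1.02746)–(0.0169, 1.0548, 0)  len=1.0999
  (v0,v1,v7) [-+-] → (0.0169, 1.0548, 0)–(0.0169, 0.662345, -1.02746)  len=1.0999
  (v1,v5,v9) [+-+] → (0.0169, 0.662345, 1.02746)–(0.0169, 0.641455, 1.04834)  len=0.0295
  (v7,v1,v8) [-++] → (0.0169, 0.662345, -1.02746)–(0.0169, 0.641455, -1.04834)  len=0.0295
  (v3,v9,v4) [++-] → (0.0169, -0.641455, 1.04834)–(0.0169, -0.662345, 1.02746)  len=0.0295
  (v3,v4,v2) [+--] → (0.0169, -0.662345, 1.02746)–(0.0169, -1.0548, 0)  len=1.0999
  (v3,v2,v6) [+--] → (0.0169, -1.0548, 0)–(0.0169, -0.662345, -1.02746)  len=1.0999
  (v3,v6,v8) [+-+] → (0.0169, -0.662345, -1.02746)–(0.0169, -0.641455, -1.04834)  len=0.0295
  (v4,v9,v5) [-+-] → (0.0169, -0.641455, 1.04834)–(0.0169, 0.641455, 1.04834)  len=1.2829
  (v8,v6,v7) [+--] → (0.0169, -0.641455, -1.04834)–(0.0169, 0.641455, -1.04834)  len=1.2829

Chained into 1 loop(s):
  loop 1: 10 segments, perimeter = 7.0834
Total perimeter = 7.083


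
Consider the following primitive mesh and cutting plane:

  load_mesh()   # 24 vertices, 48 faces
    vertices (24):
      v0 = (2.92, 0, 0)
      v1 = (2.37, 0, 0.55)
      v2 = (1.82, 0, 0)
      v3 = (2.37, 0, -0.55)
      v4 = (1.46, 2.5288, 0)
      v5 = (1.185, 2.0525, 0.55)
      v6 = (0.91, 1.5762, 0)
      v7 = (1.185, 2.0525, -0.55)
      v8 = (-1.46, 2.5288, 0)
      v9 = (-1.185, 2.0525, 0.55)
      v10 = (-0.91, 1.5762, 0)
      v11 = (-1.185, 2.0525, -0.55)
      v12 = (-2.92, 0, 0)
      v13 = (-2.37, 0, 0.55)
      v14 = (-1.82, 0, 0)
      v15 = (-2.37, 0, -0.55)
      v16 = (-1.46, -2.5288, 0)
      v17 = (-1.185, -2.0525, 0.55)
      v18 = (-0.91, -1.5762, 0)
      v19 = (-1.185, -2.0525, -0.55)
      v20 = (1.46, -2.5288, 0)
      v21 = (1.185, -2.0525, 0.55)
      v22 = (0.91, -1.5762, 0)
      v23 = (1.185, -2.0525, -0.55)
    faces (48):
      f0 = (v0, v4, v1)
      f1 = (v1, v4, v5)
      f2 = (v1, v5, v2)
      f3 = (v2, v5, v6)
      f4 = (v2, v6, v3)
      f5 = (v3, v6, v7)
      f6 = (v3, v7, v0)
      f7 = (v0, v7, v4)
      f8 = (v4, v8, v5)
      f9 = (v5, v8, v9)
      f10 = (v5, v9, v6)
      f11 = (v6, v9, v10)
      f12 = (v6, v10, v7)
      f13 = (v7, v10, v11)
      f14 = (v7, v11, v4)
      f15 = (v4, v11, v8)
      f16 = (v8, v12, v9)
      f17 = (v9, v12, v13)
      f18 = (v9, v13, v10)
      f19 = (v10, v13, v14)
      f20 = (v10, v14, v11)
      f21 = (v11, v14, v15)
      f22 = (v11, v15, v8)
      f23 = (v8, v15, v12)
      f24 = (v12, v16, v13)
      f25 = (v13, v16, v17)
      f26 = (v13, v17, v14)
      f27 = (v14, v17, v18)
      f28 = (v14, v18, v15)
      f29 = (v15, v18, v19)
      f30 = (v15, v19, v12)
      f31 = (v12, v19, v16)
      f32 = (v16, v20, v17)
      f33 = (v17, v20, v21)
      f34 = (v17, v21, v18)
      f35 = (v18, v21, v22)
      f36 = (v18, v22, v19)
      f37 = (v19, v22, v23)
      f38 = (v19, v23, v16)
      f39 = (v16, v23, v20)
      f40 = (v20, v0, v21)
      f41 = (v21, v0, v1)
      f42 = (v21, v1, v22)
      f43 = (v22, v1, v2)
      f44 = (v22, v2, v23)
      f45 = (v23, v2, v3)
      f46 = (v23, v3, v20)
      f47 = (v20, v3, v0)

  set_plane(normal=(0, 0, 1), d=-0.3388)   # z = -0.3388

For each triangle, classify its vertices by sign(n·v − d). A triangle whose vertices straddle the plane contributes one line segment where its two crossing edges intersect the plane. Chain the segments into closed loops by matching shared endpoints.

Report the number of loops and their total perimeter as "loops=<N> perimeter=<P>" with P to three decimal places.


Straddling triangles (24 of 48):
  (v2,v6,v3) [++-] → (1.80936, 0.605261, -0.3388)–(2.1588, 0, -0.3388)  len=0.6989
  (v3,v6,v7) [-+-] → (1.80936, 0.605261, -0.3388)–(1.0794, 1.8696, -0.3388)  len=1.4599
  (v3,v7,v0) [--+] → (1.85124, 1.26434, -0.3388)–(2.5812, 0, -0.3388)  len=1.4599
  (v0,v7,v4) [+-+] → (1.85124, 1.26434, -0.3388)–(1.2906, 2.2354, -0.3388)  len=1.1213
  (v6,v10,v7) [++-] → (0.38052, 1.8696, -0.3388)–(1.0794, 1.8696, -0.3388)  len=0.6989
  (v7,v10,v11) [-+-] → (0.38052, 1.8696, -0.3388)–(-1.0794, 1.8696, -0.3388)  len=1.4599
  (v7,v11,v4) [--+] → (-0.16932, 2.2354, -0.3388)–(1.2906, 2.2354, -0.3388)  len=1.4599
  (v4,v11,v8) [+-+] → (-0.16932, 2.2354, -0.3388)–(-1.2906, 2.2354, -0.3388)  len=1.1213
  (v10,v14,v11) [++-] → (-1.42884, 1.26434, -0.3388)–(-1.0794, 1.8696, -0.3388)  len=0.6989
  (v11,v14,v15) [-+-] → (-1.42884, 1.26434, -0.3388)–(-2.1588, 0, -0.3388)  len=1.4599
  (v11,v15,v8) [--+] → (-2.02056, 0.971059, -0.3388)–(-1.2906, 2.2354, -0.3388)  len=1.4599
  (v8,v15,v12) [+-+] → (-2.02056, 0.971059, -0.3388)–(-2.5812, 0, -0.3388)  len=1.1213
  (v14,v18,v15) [++-] → (-1.80936, -0.605261, -0.3388)–(-2.1588, 0, -0.3388)  len=0.6989
  (v15,v18,v19) [-+-] → (-1.80936, -0.605261, -0.3388)–(-1.0794, -1.8696, -0.3388)  len=1.4599
  (v15,v19,v12) [--+] → (-1.85124, -1.26434, -0.3388)–(-2.5812, 0, -0.3388)  len=1.4599
  (v12,v19,v16) [+-+] → (-1.85124, -1.26434, -0.3388)–(-1.2906, -2.2354, -0.3388)  len=1.1213
  (v18,v22,v19) [++-] → (-0.38052, -1.8696, -0.3388)–(-1.0794, -1.8696, -0.3388)  len=0.6989
  (v19,v22,v23) [-+-] → (-0.38052, -1.8696, -0.3388)–(1.0794, -1.8696, -0.3388)  len=1.4599
  (v19,v23,v16) [--+] → (0.16932, -2.2354, -0.3388)–(-1.2906, -2.2354, -0.3388)  len=1.4599
  (v16,v23,v20) [+-+] → (0.16932, -2.2354, -0.3388)–(1.2906, -2.2354, -0.3388)  len=1.1213
  (v22,v2,v23) [++-] → (1.42884, -1.26434, -0.3388)–(1.0794, -1.8696, -0.3388)  len=0.6989
  (v23,v2,v3) [-+-] → (1.42884, -1.26434, -0.3388)–(2.1588, 0, -0.3388)  len=1.4599
  (v23,v3,v20) [--+] → (2.02056, -0.971059, -0.3388)–(1.2906, -2.2354, -0.3388)  len=1.4599
  (v20,v3,v0) [+-+] → (2.02056, -0.971059, -0.3388)–(2.5812, 0, -0.3388)  len=1.1213

Chained into 2 loop(s):
  loop 1: 12 segments, perimeter = 12.9529
  loop 2: 12 segments, perimeter = 15.4872
Total perimeter = 28.440

loops=2 perimeter=28.440


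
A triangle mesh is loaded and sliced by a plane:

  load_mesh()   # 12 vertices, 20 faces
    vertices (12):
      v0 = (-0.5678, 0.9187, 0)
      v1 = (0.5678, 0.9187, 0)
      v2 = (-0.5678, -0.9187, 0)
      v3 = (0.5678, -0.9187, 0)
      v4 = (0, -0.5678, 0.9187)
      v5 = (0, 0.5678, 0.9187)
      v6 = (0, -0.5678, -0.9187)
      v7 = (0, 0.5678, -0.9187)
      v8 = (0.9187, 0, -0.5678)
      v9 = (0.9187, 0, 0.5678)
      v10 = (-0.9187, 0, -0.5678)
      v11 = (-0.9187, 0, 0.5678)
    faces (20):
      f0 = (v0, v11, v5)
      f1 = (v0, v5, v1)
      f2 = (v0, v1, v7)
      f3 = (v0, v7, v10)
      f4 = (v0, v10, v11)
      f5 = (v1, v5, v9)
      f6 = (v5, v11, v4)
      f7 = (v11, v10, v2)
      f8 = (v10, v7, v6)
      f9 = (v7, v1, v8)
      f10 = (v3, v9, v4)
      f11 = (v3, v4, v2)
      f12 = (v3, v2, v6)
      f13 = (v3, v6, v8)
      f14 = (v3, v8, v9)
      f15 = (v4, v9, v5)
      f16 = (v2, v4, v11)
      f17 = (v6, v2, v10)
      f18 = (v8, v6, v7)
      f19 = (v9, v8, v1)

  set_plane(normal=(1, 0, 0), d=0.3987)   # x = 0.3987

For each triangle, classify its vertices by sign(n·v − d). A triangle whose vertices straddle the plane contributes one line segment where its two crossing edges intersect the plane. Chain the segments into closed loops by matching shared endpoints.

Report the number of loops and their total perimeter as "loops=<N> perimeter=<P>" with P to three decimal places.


loops=1 perimeter=5.245

Straddling triangles (10 of 20):
  (v0,v5,v1) [--+] → (0.3987, 0.814196, 0.273604)–(0.3987, 0.9187, 0)  len=0.2929
  (v0,v1,v7) [-+-] → (0.3987, 0.9187, 0)–(0.3987, 0.814196, -0.273604)  len=0.2929
  (v1,v5,v9) [+-+] → (0.3987, 0.814196, 0.273604)–(0.3987, 0.321385, 0.766415)  len=0.6969
  (v7,v1,v8) [-++] → (0.3987, 0.814196, -0.273604)–(0.3987, 0.321385, -0.766415)  len=0.6969
  (v3,v9,v4) [++-] → (0.3987, -0.321385, 0.766415)–(0.3987, -0.814196, 0.273604)  len=0.6969
  (v3,v4,v2) [+--] → (0.3987, -0.814196, 0.273604)–(0.3987, -0.9187, 0)  len=0.2929
  (v3,v2,v6) [+--] → (0.3987, -0.9187, 0)–(0.3987, -0.814196, -0.273604)  len=0.2929
  (v3,v6,v8) [+-+] → (0.3987, -0.814196, -0.273604)–(0.3987, -0.321385, -0.766415)  len=0.6969
  (v4,v9,v5) [-+-] → (0.3987, -0.321385, 0.766415)–(0.3987, 0.321385, 0.766415)  len=0.6428
  (v8,v6,v7) [+--] → (0.3987, -0.321385, -0.766415)–(0.3987, 0.321385, -0.766415)  len=0.6428

Chained into 1 loop(s):
  loop 1: 10 segments, perimeter = 5.2448
Total perimeter = 5.245
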